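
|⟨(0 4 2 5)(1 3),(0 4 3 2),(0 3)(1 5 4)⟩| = 720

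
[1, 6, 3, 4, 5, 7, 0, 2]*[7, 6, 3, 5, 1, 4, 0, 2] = [6, 0, 5, 1, 4, 2, 7, 3]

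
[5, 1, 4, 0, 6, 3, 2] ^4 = [5, 1, 4, 0, 6, 3, 2] 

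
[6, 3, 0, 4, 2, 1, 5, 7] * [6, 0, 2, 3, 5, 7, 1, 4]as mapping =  [0→1, 1→3, 2→6, 3→5, 4→2, 5→0, 6→7, 7→4]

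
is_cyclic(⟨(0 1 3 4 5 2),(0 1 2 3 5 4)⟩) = no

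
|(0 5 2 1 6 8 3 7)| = 8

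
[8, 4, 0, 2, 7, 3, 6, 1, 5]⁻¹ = [2, 7, 3, 5, 1, 8, 6, 4, 0]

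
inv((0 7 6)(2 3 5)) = (0 6 7)(2 5 3)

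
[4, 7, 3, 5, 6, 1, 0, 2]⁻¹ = [6, 5, 7, 2, 0, 3, 4, 1]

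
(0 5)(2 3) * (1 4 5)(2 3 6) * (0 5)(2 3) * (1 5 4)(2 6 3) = (0 5 4)(2 3 6)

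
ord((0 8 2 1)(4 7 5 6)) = 4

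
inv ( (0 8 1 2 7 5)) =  (0 5 7 2 1 8)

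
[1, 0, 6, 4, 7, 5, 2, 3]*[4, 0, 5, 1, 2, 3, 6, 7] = [0, 4, 6, 2, 7, 3, 5, 1]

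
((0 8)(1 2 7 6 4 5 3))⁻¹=(0 8)(1 3 5 4 6 7 2)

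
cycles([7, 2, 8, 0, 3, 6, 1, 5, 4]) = (0 7 5 6 1 2 8 4 3)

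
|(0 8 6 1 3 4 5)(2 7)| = 14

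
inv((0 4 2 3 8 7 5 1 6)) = (0 6 1 5 7 8 3 2 4)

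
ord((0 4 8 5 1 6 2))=7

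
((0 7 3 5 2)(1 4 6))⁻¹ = (0 2 5 3 7)(1 6 4)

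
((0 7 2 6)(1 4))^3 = (0 6 2 7)(1 4)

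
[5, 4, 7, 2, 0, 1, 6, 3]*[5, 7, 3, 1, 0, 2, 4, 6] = [2, 0, 6, 3, 5, 7, 4, 1] 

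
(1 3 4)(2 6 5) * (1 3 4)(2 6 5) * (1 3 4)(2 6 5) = ()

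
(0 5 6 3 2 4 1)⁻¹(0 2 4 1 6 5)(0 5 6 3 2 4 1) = (0 3 6 5 4 1)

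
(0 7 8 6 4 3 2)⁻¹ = (0 2 3 4 6 8 7)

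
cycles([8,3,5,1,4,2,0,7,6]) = (0 8 6)(1 3)(2 5)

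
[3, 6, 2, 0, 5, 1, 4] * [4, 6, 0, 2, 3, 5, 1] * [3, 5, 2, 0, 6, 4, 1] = [2, 5, 3, 6, 4, 1, 0]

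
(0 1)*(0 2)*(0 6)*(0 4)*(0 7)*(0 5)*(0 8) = (0 1 2 6 4 7 5 8)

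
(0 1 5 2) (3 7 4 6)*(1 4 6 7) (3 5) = (0 4 7 6 5 2) (1 3) 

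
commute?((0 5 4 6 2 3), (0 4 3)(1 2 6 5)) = no:(0 5 4 6 2 3)*(0 4 3)(1 2 6 5) = (0 1 2)(3 4 5), (0 4 3)(1 2 6 5)*(0 5 4 6 2 3) = (0 6 4)(1 3 5)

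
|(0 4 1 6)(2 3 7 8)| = 4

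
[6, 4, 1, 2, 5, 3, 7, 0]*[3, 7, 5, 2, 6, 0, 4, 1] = [4, 6, 7, 5, 0, 2, 1, 3]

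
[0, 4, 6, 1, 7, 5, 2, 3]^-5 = [0, 3, 6, 7, 1, 5, 2, 4]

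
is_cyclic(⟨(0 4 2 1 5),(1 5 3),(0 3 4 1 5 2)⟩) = no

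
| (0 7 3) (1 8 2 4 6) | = 15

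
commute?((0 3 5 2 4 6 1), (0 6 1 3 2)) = no:(0 3 5 2 4 6 1)*(0 6 1 3 2) = (0 2 4 1 6 3 5), (0 6 1 3 2)*(0 3 5 2 4 6 1) = (0 1 5 2 3 4 6)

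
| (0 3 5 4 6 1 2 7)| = 8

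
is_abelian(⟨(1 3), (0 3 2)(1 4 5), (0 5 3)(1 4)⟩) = no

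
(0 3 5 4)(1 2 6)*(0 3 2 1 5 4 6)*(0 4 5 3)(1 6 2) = (0 1 6 3 5 2 4)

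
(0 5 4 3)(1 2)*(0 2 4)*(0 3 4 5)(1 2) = (1 5 3)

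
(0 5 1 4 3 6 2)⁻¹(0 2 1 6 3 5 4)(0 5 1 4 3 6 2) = (0 4 2 6 1 3 5)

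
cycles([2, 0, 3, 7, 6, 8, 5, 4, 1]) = (0 2 3 7 4 6 5 8 1)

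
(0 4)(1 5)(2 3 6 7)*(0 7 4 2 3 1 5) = (0 2 1)(3 6 4 7)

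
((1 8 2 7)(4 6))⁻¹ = (1 7 2 8)(4 6)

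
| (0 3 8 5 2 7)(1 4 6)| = 6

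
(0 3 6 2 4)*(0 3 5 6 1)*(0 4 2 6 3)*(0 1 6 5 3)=(0 3 6 5)(1 4)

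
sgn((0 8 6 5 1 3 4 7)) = -1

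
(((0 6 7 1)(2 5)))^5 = (0 6 7 1)(2 5)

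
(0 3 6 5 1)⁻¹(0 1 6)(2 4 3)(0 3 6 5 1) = (0 5 3)(2 4 6)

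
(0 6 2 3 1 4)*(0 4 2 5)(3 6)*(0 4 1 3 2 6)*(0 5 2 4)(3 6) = (0 4 1 3 6 2 5)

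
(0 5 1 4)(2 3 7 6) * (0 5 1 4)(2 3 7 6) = (0 1)(2 7)(3 6)(4 5)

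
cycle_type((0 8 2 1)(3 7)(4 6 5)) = 2.3.4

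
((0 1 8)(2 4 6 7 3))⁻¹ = (0 8 1)(2 3 7 6 4)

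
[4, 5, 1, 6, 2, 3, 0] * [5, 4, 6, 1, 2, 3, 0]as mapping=[0→2, 1→3, 2→4, 3→0, 4→6, 5→1, 6→5]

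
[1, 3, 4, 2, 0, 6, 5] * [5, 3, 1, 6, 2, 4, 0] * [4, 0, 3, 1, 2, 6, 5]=[1, 5, 3, 0, 6, 4, 2]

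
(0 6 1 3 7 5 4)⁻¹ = (0 4 5 7 3 1 6)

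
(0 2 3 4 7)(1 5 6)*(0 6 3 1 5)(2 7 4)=(0 7 6 5 3 2 1)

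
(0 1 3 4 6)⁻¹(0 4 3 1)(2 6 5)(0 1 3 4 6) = (0 5 2)(1 6 4 3)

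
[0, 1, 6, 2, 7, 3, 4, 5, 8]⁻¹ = [0, 1, 3, 5, 6, 7, 2, 4, 8]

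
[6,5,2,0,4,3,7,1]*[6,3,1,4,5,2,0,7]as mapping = [0→0,1→2,2→1,3→6,4→5,5→4,6→7,7→3]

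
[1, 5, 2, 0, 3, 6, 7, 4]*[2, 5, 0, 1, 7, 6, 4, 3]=[5, 6, 0, 2, 1, 4, 3, 7]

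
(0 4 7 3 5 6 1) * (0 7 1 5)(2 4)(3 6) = (0 2 4 1 7 6 5 3)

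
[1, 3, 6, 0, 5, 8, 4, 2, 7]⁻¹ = [3, 0, 7, 1, 6, 4, 2, 8, 5]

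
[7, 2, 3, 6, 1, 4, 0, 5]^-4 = [1, 0, 7, 5, 6, 3, 4, 2]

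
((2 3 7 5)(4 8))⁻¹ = (2 5 7 3)(4 8)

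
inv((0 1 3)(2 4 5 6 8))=(0 3 1)(2 8 6 5 4)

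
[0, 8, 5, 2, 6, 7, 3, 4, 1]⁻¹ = [0, 8, 3, 6, 7, 2, 4, 5, 1]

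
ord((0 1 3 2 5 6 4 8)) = 8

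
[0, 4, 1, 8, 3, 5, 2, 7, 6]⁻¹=[0, 2, 6, 4, 1, 5, 8, 7, 3]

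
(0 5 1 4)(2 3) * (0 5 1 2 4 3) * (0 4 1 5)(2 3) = (0 5 3 1 2 4)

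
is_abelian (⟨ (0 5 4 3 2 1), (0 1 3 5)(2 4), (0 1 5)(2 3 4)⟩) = no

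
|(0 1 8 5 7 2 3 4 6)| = 9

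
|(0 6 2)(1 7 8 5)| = 12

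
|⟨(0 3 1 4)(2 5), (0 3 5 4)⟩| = 720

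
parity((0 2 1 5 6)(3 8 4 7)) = odd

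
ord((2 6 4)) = 3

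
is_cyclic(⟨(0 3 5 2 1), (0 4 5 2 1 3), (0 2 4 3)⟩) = no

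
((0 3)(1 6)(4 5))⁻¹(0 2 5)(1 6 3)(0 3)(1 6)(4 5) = (0 6 1)(2 4 3)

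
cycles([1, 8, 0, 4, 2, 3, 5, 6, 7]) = (0 1 8 7 6 5 3 4 2)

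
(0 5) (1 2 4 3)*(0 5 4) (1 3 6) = (0 4 6 1 2) 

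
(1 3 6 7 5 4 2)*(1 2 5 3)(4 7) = (3 6 4 5 7)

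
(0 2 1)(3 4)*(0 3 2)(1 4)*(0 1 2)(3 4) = (0 1 4)(2 3)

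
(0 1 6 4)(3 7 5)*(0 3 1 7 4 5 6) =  (0 7 6 5 1)(3 4)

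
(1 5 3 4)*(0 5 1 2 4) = (0 5 3)(2 4)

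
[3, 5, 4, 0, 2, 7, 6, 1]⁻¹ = [3, 7, 4, 0, 2, 1, 6, 5]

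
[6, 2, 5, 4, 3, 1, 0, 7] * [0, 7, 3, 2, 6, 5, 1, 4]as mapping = [0→1, 1→3, 2→5, 3→6, 4→2, 5→7, 6→0, 7→4]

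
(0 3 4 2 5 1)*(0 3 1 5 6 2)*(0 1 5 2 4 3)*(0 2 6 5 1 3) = (0 1 2 5 6 4 3)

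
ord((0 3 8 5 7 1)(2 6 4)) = 6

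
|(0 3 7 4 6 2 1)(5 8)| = 14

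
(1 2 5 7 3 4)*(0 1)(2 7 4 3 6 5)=(0 1 7 6 5 4)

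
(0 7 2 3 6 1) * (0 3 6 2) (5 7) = (0 5 7) (1 3 2 6) 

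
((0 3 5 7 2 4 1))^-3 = (0 2 3 4 5 1 7)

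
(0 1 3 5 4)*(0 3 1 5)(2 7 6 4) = (0 5 2 7 6 4 3)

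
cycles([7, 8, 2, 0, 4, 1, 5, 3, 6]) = (0 7 3)(1 8 6 5)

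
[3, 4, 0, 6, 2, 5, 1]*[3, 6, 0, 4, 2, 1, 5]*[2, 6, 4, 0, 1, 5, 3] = [1, 4, 0, 5, 2, 6, 3]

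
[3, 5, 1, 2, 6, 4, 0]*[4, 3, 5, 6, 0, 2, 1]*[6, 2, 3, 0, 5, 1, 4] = [4, 3, 0, 1, 2, 6, 5]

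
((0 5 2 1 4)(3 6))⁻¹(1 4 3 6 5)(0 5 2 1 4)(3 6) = (0 6 3 2 4)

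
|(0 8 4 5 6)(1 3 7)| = 15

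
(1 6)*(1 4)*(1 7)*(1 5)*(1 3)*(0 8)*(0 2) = (0 8 2)(1 6 4 7 5 3)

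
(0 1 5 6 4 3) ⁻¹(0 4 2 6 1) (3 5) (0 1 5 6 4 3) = (0 6) (1 3 2 4 5) 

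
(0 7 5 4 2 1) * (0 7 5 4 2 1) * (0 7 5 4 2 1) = (0 4)(1 5)(2 7)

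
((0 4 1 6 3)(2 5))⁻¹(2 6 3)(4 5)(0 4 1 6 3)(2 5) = (0 5 3)(1 2)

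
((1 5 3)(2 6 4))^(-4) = (1 3 5)(2 4 6)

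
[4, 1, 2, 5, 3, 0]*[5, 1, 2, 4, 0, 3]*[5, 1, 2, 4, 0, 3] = [5, 1, 2, 4, 0, 3]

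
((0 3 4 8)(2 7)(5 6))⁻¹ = (0 8 4 3)(2 7)(5 6)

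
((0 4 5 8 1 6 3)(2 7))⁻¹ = (0 3 6 1 8 5 4)(2 7)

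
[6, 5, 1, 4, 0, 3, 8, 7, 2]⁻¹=[4, 2, 8, 5, 3, 1, 0, 7, 6]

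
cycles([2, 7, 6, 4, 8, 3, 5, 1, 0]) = (0 2 6 5 3 4 8) (1 7) 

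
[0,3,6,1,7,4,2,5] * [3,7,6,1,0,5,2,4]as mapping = [0→3,1→1,2→2,3→7,4→4,5→0,6→6,7→5]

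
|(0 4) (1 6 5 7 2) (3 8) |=10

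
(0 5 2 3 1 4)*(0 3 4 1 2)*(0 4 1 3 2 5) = (1 3 5 4 2)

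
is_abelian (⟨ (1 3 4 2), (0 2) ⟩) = no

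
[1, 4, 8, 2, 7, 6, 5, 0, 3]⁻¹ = [7, 0, 3, 8, 1, 6, 5, 4, 2]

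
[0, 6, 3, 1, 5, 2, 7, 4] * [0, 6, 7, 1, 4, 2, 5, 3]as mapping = [0→0, 1→5, 2→1, 3→6, 4→2, 5→7, 6→3, 7→4]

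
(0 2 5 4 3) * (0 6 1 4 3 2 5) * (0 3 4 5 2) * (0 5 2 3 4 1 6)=(0 3)(1 2 4 5)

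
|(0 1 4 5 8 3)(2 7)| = 6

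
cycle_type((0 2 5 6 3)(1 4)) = 2.5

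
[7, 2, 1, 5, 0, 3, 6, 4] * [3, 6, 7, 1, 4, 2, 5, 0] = [0, 7, 6, 2, 3, 1, 5, 4]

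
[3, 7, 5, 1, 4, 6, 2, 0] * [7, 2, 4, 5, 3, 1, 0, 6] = [5, 6, 1, 2, 3, 0, 4, 7]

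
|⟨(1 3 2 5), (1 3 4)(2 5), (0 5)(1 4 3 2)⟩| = 720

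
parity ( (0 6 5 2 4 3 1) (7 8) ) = odd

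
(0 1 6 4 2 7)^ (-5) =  (0 1 6 4 2 7)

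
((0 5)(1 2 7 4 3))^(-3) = (0 5)(1 7 3 2 4)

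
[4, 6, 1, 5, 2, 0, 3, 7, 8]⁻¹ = [5, 2, 4, 6, 0, 3, 1, 7, 8]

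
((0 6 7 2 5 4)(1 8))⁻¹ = (0 4 5 2 7 6)(1 8)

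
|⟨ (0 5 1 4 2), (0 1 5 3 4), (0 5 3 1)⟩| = 720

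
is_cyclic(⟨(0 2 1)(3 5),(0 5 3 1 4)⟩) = no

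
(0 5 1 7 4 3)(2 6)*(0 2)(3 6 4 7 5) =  (0 3 2 4 6)(1 5)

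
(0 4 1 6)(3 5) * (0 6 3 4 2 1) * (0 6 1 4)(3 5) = (0 2 4 6 1 5)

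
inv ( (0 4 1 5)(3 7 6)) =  (0 5 1 4)(3 6 7)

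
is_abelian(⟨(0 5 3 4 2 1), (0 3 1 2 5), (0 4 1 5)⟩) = no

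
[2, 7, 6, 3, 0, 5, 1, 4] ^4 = [7, 2, 4, 3, 1, 5, 0, 6] 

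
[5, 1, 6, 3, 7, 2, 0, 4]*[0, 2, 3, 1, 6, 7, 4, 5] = [7, 2, 4, 1, 5, 3, 0, 6]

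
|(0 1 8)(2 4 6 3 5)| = 15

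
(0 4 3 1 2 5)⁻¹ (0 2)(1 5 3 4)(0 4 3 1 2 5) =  (0 1 3 2)(4 5)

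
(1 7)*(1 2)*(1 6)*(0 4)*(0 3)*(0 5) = (0 4 3 5)(1 7 2 6)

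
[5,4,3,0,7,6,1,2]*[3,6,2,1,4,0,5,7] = [0,4,1,3,7,5,6,2]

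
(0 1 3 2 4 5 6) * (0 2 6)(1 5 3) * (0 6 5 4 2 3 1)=(0 4 1)(3 5 6)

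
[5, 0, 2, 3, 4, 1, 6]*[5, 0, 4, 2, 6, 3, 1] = [3, 5, 4, 2, 6, 0, 1]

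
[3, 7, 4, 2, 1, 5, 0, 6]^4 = [1, 3, 6, 7, 0, 5, 4, 2]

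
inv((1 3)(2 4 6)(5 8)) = (1 3)(2 6 4)(5 8)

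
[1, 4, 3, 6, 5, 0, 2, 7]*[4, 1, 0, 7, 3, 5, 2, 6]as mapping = [0→1, 1→3, 2→7, 3→2, 4→5, 5→4, 6→0, 7→6]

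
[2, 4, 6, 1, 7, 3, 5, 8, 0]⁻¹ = [8, 3, 0, 5, 1, 6, 2, 4, 7]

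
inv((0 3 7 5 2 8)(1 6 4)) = (0 8 2 5 7 3)(1 4 6)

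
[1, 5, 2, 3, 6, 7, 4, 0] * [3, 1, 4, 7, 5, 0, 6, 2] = [1, 0, 4, 7, 6, 2, 5, 3]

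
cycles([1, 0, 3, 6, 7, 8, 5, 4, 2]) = (0 1)(2 3 6 5 8)(4 7)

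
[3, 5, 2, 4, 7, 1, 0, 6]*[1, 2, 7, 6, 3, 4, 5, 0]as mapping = [0→6, 1→4, 2→7, 3→3, 4→0, 5→2, 6→1, 7→5]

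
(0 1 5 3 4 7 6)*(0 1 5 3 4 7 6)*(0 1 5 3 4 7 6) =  (0 3 6 5 7 1 4)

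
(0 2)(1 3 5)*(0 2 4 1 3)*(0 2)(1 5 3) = (0 4 5 1 2)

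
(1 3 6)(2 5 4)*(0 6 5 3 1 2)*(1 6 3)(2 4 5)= (0 3 2 1 6 4)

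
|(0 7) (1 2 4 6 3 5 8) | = 14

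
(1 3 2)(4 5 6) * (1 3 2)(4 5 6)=(1 2 3)(4 6 5)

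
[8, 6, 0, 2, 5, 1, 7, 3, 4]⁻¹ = [2, 5, 3, 7, 8, 4, 1, 6, 0]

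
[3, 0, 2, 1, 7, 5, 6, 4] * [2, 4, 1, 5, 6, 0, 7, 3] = [5, 2, 1, 4, 3, 0, 7, 6] 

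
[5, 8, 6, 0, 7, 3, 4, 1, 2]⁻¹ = [3, 7, 8, 5, 6, 0, 2, 4, 1]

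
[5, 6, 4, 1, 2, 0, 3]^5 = [5, 3, 4, 6, 2, 0, 1]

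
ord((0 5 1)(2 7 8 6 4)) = 15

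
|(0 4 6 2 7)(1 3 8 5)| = 20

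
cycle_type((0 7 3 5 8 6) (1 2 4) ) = 3.6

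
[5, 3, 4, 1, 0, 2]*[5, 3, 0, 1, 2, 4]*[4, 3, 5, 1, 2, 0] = [2, 3, 5, 1, 0, 4]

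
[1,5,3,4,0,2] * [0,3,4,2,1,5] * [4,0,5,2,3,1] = [2,1,5,0,4,3]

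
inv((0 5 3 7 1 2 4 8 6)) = (0 6 8 4 2 1 7 3 5)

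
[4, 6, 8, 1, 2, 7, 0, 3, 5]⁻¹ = [6, 3, 4, 7, 0, 8, 1, 5, 2]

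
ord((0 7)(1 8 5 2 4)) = 10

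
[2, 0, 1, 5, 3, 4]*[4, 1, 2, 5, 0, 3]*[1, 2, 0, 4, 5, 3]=[0, 5, 2, 4, 3, 1]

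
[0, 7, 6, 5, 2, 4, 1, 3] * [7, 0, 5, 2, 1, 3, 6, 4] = [7, 4, 6, 3, 5, 1, 0, 2]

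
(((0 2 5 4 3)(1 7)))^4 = (0 3 4 5 2)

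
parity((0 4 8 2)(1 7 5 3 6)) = odd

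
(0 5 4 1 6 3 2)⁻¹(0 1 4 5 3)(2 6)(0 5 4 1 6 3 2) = (0 3)(1 4 2 5 6)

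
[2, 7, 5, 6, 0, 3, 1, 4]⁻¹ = [4, 6, 0, 5, 7, 2, 3, 1]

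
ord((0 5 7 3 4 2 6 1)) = 8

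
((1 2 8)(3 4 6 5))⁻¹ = (1 8 2)(3 5 6 4)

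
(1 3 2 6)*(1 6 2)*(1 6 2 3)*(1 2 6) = (1 2 3)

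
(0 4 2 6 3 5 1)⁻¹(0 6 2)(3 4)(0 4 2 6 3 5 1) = (2 5)(3 6 4)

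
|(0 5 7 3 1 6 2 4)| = 8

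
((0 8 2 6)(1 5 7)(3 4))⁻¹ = (0 6 2 8)(1 7 5)(3 4)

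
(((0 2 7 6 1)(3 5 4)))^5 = (3 4 5)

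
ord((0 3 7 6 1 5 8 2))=8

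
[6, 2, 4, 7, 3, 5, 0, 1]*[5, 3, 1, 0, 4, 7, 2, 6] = [2, 1, 4, 6, 0, 7, 5, 3]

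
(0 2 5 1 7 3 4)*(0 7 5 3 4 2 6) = (0 6)(1 5)(2 3)(4 7)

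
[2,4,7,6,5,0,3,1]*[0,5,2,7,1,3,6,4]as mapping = [0→2,1→1,2→4,3→6,4→3,5→0,6→7,7→5]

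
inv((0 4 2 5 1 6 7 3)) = (0 3 7 6 1 5 2 4)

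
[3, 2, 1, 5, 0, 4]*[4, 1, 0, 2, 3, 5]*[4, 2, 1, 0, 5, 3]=[1, 4, 2, 3, 5, 0]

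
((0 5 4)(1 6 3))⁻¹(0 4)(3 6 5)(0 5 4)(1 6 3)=(0 5)(1 3 4)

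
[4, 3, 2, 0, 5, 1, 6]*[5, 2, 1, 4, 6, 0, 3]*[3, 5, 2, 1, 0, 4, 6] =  [6, 0, 5, 4, 3, 2, 1]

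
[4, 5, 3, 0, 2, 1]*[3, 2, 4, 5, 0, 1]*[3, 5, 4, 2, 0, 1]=[3, 5, 1, 2, 0, 4]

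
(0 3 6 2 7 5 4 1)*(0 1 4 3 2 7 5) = (0 2 5 3 6 7)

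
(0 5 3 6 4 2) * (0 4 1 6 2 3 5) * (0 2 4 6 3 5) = (0 2 6 1 3 4 5) 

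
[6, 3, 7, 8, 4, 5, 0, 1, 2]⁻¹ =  [6, 7, 8, 1, 4, 5, 0, 2, 3]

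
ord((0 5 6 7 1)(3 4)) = 10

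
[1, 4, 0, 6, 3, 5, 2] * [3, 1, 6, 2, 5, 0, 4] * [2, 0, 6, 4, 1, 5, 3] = [0, 5, 4, 1, 6, 2, 3]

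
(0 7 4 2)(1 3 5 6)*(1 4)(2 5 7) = (0 2)(1 3 7)(4 5 6)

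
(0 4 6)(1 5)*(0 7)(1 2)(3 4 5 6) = (0 5 2 1 6 7)(3 4)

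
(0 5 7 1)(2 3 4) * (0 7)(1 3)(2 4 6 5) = (0 2 1 7 3 6 5)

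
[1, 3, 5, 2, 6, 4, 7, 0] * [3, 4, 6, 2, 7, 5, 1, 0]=[4, 2, 5, 6, 1, 7, 0, 3]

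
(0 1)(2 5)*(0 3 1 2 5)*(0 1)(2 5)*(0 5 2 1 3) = (0 2 3 5 1)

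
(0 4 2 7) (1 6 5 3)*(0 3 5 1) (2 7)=(0 4 7 3) (1 6) 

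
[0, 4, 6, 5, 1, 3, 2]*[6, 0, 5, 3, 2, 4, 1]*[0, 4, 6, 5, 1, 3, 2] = [2, 6, 4, 1, 0, 5, 3]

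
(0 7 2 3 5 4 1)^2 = (0 2 5 1 7 3 4)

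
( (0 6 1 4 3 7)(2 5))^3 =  (0 4)(1 7)(2 5)(3 6)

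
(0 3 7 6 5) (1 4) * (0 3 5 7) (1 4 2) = (0 5 3) (1 2) (6 7) 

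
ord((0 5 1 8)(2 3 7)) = 12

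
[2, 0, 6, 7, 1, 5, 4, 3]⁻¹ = [1, 4, 0, 7, 6, 5, 2, 3]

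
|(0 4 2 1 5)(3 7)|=10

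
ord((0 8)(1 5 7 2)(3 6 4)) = 12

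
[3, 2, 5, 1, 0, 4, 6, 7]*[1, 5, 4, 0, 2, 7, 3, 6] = [0, 4, 7, 5, 1, 2, 3, 6]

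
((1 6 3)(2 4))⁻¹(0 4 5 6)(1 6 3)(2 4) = (0 2 5 3)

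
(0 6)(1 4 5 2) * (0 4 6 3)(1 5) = (0 3)(1 6 4)(2 5)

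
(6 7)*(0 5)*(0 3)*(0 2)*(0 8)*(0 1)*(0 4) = (0 5 3 2 8 1 4) (6 7) 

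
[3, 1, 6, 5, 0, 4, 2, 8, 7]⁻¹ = [4, 1, 6, 0, 5, 3, 2, 8, 7]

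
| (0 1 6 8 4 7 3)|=7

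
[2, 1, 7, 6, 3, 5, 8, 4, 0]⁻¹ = [8, 1, 0, 4, 7, 5, 3, 2, 6]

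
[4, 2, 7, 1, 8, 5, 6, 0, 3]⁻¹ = [7, 3, 1, 8, 0, 5, 6, 2, 4]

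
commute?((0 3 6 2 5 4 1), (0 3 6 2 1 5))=no:(0 3 6 2 5 4 1) * (0 3 6 2 1 5)=(0 6 1 3 2)(4 5), (0 3 6 2 1 5) * (0 3 6 2 5 4 1)=(0 6 5 3 2)(1 4)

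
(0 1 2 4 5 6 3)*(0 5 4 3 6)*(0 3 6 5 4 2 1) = (2 6 5 3 4)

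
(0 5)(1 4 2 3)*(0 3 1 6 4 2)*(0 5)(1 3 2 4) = (1 4 5 2 3 6)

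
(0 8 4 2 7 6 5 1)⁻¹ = (0 1 5 6 7 2 4 8)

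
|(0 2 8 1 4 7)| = 6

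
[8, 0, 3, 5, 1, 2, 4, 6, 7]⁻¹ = [1, 4, 5, 2, 6, 3, 7, 8, 0]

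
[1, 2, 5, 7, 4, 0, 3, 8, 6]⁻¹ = [5, 0, 1, 6, 4, 2, 8, 3, 7]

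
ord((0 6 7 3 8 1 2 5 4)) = 9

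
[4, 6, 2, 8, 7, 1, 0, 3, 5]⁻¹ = [6, 5, 2, 7, 0, 8, 1, 4, 3]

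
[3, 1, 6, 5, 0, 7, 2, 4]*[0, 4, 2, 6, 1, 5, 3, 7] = [6, 4, 3, 5, 0, 7, 2, 1]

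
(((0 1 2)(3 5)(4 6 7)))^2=(0 2 1)(4 7 6)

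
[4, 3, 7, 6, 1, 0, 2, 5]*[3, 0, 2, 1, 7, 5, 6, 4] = [7, 1, 4, 6, 0, 3, 2, 5]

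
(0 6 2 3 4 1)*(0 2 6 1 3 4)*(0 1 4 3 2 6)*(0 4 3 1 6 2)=(0 3 6 4)(1 2)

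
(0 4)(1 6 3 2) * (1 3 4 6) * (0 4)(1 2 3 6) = (0 1 2 6)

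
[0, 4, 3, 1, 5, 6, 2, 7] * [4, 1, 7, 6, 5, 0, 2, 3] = [4, 5, 6, 1, 0, 2, 7, 3]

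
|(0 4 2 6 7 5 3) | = 7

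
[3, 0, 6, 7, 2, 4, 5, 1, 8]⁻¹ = [1, 7, 4, 0, 5, 6, 2, 3, 8]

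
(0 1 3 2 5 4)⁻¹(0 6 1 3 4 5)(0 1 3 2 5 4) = (0 4 1 6 3 2)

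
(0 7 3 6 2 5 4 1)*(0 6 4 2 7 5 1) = (0 5 2 1 6 7 3 4)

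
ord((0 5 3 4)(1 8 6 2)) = 4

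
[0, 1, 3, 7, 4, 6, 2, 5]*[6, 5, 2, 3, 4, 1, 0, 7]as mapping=[0→6, 1→5, 2→3, 3→7, 4→4, 5→0, 6→2, 7→1]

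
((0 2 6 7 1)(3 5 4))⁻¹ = (0 1 7 6 2)(3 4 5)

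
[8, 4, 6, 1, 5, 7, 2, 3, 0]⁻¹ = [8, 3, 6, 7, 1, 4, 2, 5, 0]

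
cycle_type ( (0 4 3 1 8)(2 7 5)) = 3.5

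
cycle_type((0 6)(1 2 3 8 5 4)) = 2.6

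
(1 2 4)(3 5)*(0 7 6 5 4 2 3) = (0 7 6 5)(1 3 4)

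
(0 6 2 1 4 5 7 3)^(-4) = (0 4)(1 3)(2 7)(5 6)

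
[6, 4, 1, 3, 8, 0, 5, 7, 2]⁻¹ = [5, 2, 8, 3, 1, 6, 0, 7, 4]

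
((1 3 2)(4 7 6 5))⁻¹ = (1 2 3)(4 5 6 7)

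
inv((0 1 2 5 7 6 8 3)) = (0 3 8 6 7 5 2 1)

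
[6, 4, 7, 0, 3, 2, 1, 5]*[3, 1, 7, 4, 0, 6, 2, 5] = [2, 0, 5, 3, 4, 7, 1, 6]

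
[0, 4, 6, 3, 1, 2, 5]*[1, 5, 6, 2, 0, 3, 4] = [1, 0, 4, 2, 5, 6, 3]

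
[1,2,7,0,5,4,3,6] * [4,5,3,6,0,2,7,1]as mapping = [0→5,1→3,2→1,3→4,4→2,5→0,6→6,7→7]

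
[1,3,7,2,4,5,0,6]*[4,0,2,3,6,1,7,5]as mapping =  [0→0,1→3,2→5,3→2,4→6,5→1,6→4,7→7]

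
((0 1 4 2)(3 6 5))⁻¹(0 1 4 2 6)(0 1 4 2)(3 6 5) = (0 5 1 4 2)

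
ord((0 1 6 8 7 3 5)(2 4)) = 14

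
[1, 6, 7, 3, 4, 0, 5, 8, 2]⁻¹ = [5, 0, 8, 3, 4, 6, 1, 2, 7]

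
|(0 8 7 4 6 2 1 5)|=8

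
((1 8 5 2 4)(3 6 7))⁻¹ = (1 4 2 5 8)(3 7 6)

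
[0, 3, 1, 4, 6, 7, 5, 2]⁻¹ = [0, 2, 7, 1, 3, 6, 4, 5]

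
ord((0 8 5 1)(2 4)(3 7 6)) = 12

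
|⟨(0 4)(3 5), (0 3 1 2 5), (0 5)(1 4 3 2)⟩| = 360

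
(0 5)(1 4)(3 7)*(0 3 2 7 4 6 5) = (1 6 5 3 4)(2 7)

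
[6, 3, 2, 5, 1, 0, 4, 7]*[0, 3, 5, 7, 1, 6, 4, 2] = [4, 7, 5, 6, 3, 0, 1, 2]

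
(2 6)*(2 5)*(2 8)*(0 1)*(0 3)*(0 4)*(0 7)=(0 1 3 4 7)(2 6 5 8)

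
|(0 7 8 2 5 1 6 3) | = 8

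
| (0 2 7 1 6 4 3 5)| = 8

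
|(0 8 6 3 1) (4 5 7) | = 15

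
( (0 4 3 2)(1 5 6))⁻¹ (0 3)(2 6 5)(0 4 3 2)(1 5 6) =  (0 1 6)(2 4)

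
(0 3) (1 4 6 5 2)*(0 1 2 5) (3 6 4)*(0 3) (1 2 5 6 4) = (0 4 1) (2 5 6 3) 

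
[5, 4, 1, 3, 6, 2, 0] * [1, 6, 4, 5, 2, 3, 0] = [3, 2, 6, 5, 0, 4, 1]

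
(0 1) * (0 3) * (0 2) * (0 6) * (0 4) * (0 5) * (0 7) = (0 1 3 2 6 4 5 7)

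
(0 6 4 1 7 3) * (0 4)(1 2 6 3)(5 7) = (0 3 4 2 6)(1 5 7)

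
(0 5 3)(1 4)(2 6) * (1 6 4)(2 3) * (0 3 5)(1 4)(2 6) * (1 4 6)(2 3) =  (1 6 5)(2 4 3)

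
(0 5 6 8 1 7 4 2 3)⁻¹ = (0 3 2 4 7 1 8 6 5)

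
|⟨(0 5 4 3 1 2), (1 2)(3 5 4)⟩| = 720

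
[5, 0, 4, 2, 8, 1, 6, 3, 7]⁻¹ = [1, 5, 3, 7, 2, 0, 6, 8, 4]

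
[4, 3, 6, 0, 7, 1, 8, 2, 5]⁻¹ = [3, 5, 7, 1, 0, 8, 2, 4, 6]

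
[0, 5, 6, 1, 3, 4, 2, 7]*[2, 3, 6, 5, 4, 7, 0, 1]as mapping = [0→2, 1→7, 2→0, 3→3, 4→5, 5→4, 6→6, 7→1]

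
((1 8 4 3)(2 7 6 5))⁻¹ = (1 3 4 8)(2 5 6 7)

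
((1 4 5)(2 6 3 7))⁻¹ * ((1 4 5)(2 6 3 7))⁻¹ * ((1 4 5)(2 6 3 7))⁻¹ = (2 6 3 7)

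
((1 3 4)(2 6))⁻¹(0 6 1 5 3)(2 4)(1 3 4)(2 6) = (0 2 3 5 4)(1 6)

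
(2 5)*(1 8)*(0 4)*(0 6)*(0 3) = (0 4 6 3)(1 8)(2 5)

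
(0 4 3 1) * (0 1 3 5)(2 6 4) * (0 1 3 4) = (0 2 6)(1 3 4 5)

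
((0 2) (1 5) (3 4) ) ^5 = (0 2) (1 5) (3 4) 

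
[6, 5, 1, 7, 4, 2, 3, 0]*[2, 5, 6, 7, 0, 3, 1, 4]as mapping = [0→1, 1→3, 2→5, 3→4, 4→0, 5→6, 6→7, 7→2]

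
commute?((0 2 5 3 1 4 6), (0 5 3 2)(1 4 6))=no:(0 2 5 3 1 4 6)*(0 5 3 2)(1 4 6)=(1 6 5 2 3 4), (0 5 3 2)(1 4 6)*(0 2 5 3 1 4 6)=(0 3 5 1 6 4)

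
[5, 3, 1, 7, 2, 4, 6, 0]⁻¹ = [7, 2, 4, 1, 5, 0, 6, 3]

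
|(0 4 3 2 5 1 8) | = 7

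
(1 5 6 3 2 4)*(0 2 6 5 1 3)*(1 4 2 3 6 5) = (0 3 5 1 4 6)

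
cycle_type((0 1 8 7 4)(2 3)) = 2.5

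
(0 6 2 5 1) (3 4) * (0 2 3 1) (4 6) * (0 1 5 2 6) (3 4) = (0 3) (1 6 4 5) 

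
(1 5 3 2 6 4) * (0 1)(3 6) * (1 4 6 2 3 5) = (0 4)(2 5)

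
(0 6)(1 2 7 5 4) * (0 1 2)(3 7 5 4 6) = (0 3 7 4 2 5 6 1)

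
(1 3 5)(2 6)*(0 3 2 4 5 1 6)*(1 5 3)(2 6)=(0 1 6 4 3 5 2)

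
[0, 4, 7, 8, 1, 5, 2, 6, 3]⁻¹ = [0, 4, 6, 8, 1, 5, 7, 2, 3]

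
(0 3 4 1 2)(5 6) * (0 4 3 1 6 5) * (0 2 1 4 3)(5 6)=(0 4 5 6 2 3)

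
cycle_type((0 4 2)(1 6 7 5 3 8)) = 3.6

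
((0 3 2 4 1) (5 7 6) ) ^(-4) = (0 3 2 4 1) (5 6 7) 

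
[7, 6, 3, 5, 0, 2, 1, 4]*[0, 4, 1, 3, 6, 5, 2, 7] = [7, 2, 3, 5, 0, 1, 4, 6]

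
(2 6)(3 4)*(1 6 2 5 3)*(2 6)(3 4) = (1 2 6 5 4)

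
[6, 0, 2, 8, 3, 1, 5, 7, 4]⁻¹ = [1, 5, 2, 4, 8, 6, 0, 7, 3]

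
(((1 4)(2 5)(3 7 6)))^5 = (1 4)(2 5)(3 6 7)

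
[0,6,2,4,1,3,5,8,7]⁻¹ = [0,4,2,5,3,6,1,8,7]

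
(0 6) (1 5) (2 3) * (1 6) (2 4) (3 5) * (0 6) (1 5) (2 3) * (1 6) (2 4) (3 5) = (0 3 2 6 1 4 5) 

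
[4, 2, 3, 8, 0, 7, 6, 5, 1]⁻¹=[4, 8, 1, 2, 0, 7, 6, 5, 3]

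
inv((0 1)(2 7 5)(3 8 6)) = (0 1)(2 5 7)(3 6 8)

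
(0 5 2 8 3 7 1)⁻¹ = (0 1 7 3 8 2 5)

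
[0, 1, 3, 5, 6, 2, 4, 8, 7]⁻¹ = [0, 1, 5, 2, 6, 3, 4, 8, 7]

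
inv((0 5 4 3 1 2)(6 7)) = (0 2 1 3 4 5)(6 7)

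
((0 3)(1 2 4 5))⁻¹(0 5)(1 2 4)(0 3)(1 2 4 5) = (1 3)(2 4 5)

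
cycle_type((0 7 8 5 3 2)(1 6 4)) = 3.6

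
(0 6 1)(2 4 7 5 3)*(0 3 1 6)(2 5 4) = (1 3 5)(4 7)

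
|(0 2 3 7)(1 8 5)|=12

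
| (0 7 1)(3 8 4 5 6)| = 15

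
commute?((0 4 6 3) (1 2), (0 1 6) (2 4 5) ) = no:(0 4 6 3) (1 2) * (0 1 6) (2 4 5) = (0 5 2 6 3 1 4), (0 1 6) (2 4 5) * (0 4 6 3) (1 2) = (0 2 6 4 5 1 3) 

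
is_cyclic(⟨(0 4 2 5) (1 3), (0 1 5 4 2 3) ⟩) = no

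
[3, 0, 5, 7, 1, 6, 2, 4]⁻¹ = [1, 4, 6, 0, 7, 2, 5, 3]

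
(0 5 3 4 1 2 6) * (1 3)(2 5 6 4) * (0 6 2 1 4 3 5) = (0 2 3 1)(4 5)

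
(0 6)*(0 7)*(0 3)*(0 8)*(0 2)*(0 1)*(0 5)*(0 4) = (0 6 7 3 8 2 1 5 4)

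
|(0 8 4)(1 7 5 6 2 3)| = 6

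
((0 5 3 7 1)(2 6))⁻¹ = (0 1 7 3 5)(2 6)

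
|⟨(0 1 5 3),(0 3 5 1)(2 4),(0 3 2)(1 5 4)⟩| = 720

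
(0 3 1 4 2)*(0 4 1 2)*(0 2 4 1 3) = (1 3 4 2)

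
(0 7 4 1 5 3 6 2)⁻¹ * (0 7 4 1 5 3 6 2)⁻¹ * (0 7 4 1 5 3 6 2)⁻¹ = (0 3 4 2 5 7 6 1)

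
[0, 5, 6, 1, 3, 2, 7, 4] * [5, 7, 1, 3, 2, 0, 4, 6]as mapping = [0→5, 1→0, 2→4, 3→7, 4→3, 5→1, 6→6, 7→2]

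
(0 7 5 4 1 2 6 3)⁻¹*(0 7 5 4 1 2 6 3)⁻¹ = (0 6 1 5)(2 4 7 3)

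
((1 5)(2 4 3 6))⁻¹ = (1 5)(2 6 3 4)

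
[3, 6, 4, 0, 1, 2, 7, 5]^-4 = [0, 7, 1, 3, 6, 4, 5, 2]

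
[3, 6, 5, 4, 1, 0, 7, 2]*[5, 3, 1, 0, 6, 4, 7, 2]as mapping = [0→0, 1→7, 2→4, 3→6, 4→3, 5→5, 6→2, 7→1]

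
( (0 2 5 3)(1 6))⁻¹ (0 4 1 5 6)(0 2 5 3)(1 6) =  (1 2 4 6 3)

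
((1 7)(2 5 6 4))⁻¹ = (1 7)(2 4 6 5)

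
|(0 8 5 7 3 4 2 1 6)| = 9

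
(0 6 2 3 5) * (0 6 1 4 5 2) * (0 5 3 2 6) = (0 1 4 3 6 5)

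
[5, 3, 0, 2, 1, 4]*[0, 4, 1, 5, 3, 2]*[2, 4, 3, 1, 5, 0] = [3, 0, 2, 4, 5, 1]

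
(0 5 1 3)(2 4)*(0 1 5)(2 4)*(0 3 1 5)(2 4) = (0 3 5)(2 4)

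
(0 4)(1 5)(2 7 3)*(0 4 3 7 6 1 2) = (0 3)(1 5 2 6)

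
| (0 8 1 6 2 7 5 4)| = 8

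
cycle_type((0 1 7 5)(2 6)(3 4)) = 2^2.4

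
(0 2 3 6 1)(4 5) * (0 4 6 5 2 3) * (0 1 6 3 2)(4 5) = (0 2 1 5 3 4)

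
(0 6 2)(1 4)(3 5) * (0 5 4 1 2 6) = (2 5 3 4)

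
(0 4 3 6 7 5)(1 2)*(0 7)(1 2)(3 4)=(0 3 6)(5 7)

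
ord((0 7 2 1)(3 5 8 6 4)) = 20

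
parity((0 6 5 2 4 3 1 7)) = odd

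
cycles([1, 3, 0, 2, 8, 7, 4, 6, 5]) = (0 1 3 2) (4 8 5 7 6) 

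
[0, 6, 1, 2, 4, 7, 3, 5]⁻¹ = [0, 2, 3, 6, 4, 7, 1, 5]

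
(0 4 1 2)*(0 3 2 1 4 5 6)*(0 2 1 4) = (0 5 6 2 3 1 4)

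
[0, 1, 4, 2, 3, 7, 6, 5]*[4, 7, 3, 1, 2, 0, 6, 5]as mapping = [0→4, 1→7, 2→2, 3→3, 4→1, 5→5, 6→6, 7→0]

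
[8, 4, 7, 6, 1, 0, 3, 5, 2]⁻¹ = [5, 4, 8, 6, 1, 7, 3, 2, 0]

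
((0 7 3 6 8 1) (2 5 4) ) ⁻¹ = (0 1 8 6 3 7) (2 4 5) 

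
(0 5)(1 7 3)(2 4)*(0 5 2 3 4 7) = (0 2 7 4 3 1)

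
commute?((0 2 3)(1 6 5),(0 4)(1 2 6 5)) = no:(0 2 3)(1 6 5) * (0 4)(1 2 6 5) = (0 6 1 5 2 3 4),(0 4)(1 2 6 5) * (0 2 3)(1 6 5) = (0 4 2 5 6 1 3)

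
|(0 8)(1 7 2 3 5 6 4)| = 14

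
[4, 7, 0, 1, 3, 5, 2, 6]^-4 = [1, 2, 3, 6, 7, 5, 4, 0]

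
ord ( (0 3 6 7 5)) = 5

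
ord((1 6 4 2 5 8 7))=7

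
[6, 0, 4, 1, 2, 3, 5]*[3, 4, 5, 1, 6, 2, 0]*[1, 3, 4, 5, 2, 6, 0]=[1, 5, 0, 2, 6, 3, 4] 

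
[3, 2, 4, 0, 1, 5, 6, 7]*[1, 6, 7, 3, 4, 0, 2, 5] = [3, 7, 4, 1, 6, 0, 2, 5]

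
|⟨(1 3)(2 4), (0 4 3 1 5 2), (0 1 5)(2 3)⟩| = 720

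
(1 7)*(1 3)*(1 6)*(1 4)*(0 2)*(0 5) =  (0 2 5)(1 7 3 6 4)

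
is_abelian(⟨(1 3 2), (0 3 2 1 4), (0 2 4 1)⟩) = no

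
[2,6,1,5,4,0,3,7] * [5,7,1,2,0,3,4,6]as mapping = [0→1,1→4,2→7,3→3,4→0,5→5,6→2,7→6]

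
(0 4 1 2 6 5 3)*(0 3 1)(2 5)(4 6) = (0 6 2 4)(1 5)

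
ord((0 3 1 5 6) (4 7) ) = 10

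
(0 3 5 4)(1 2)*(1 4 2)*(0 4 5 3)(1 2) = (1 2 5)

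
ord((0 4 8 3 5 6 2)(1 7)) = 14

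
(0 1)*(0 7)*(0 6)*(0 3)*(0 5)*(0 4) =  (0 1 7 6 3 5 4)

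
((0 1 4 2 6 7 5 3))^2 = (0 4 6 5)(1 2 7 3)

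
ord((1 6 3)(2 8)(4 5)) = 6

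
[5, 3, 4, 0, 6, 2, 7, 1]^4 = [6, 2, 1, 4, 3, 7, 0, 5]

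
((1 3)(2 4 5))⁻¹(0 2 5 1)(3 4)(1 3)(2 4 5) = (0 4 2 3)(1 5)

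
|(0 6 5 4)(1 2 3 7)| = 4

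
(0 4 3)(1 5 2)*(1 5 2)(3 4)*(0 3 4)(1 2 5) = (0 4)(1 5 2)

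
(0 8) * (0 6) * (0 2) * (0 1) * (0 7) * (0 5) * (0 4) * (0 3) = (0 8 6 2 1 7 5 4 3)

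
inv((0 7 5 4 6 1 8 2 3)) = (0 3 2 8 1 6 4 5 7)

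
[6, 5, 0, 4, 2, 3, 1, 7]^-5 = [1, 3, 6, 2, 0, 4, 5, 7]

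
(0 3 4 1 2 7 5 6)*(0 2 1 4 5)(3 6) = (0 6 2 7)(3 5)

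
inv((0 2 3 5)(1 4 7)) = (0 5 3 2)(1 7 4)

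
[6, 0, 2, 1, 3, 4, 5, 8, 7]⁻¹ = [1, 3, 2, 4, 5, 6, 0, 8, 7]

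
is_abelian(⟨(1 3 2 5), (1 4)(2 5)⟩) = no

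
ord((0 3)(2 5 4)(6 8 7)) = 6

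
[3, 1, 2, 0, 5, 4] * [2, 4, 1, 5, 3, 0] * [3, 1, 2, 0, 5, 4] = [4, 5, 1, 2, 3, 0]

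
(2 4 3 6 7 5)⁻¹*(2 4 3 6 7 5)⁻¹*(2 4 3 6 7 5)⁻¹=(2 6)(3 5)(4 7)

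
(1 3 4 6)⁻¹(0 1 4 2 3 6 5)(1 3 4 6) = (0 3 6 2 4 1 5)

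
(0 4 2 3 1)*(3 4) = (0 3 1)(2 4)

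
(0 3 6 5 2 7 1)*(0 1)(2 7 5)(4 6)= (0 3 4 6 2 5 7)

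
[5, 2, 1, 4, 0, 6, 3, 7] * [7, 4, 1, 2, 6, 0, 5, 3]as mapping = [0→0, 1→1, 2→4, 3→6, 4→7, 5→5, 6→2, 7→3]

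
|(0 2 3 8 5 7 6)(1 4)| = 14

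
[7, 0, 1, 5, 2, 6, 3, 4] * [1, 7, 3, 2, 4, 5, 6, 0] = [0, 1, 7, 5, 3, 6, 2, 4]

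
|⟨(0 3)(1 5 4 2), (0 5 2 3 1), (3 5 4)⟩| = 360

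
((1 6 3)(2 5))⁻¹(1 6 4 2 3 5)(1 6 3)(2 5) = (1 2 6 3 4 5)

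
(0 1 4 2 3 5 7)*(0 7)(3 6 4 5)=(0 1 5)(2 6 4)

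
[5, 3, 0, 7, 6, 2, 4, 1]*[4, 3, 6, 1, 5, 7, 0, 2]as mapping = [0→7, 1→1, 2→4, 3→2, 4→0, 5→6, 6→5, 7→3]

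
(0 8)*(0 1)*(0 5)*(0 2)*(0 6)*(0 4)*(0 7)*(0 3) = (0 8 1 5 2 6 4 7 3)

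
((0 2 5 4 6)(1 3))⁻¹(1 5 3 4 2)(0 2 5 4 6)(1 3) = (1 6 5 3 4)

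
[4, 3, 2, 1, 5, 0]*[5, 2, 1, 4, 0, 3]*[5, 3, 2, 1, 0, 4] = [5, 0, 3, 2, 1, 4]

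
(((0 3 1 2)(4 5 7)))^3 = (0 2 1 3)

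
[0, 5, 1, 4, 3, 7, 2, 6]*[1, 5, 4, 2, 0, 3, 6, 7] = [1, 3, 5, 0, 2, 7, 4, 6]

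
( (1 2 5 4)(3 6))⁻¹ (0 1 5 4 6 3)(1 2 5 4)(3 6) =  (0 2 4 1 3 6)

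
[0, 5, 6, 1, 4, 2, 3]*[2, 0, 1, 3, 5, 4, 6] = [2, 4, 6, 0, 5, 1, 3]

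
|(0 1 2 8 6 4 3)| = 7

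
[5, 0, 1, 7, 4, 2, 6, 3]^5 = [5, 0, 1, 7, 4, 2, 6, 3]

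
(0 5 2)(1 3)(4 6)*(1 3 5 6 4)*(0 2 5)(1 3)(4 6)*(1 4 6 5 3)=(0 6 1)(3 4 5)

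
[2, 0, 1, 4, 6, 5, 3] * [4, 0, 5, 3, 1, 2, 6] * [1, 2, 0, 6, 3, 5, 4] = [5, 3, 1, 2, 4, 0, 6] 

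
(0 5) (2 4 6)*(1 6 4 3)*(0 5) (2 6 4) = (1 4 2 3) 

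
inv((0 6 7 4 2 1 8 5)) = (0 5 8 1 2 4 7 6)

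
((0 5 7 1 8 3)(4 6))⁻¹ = (0 3 8 1 7 5)(4 6)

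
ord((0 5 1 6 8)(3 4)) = 10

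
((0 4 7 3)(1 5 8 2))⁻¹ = (0 3 7 4)(1 2 8 5)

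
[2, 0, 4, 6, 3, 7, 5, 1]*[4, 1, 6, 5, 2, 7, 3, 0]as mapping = [0→6, 1→4, 2→2, 3→3, 4→5, 5→0, 6→7, 7→1]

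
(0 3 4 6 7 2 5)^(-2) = (0 2 6 3 5 7 4)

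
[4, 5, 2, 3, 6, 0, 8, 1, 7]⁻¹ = [5, 7, 2, 3, 0, 1, 4, 8, 6]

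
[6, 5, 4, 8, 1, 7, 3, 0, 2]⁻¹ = [7, 4, 8, 6, 2, 1, 0, 5, 3]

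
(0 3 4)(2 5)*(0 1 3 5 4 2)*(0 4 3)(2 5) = (0 2 3 5 4 1)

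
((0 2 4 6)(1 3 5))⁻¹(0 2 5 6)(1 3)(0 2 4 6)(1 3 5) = (0 2 4 1)(3 5)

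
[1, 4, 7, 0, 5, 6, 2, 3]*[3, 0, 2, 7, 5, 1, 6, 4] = [0, 5, 4, 3, 1, 6, 2, 7]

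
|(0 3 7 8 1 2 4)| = 7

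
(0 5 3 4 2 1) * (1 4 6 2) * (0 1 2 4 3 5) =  (2 3 6 4)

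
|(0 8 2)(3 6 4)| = 3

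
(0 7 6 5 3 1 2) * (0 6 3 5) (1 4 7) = (0 1 2 6) (3 4 7) 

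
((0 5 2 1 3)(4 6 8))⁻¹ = (0 3 1 2 5)(4 8 6)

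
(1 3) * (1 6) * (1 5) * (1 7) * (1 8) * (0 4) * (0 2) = (0 4 2)(1 3 6 5 7 8)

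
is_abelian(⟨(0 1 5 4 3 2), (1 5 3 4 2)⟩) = no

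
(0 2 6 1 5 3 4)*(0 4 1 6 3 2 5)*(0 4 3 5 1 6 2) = (0 1 4 3 6 2 5)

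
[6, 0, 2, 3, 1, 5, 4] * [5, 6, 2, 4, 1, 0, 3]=[3, 5, 2, 4, 6, 0, 1]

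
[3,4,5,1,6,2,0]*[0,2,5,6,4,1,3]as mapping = [0→6,1→4,2→1,3→2,4→3,5→5,6→0]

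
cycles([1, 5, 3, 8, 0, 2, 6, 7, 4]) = (0 1 5 2 3 8 4)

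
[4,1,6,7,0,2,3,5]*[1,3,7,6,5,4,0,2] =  [5,3,0,2,1,7,6,4]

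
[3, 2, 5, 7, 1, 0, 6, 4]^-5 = [7, 5, 0, 4, 2, 3, 6, 1]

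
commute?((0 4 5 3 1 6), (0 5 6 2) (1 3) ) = no:(0 4 5 3 1 6)*(0 5 6 2) (1 3) = (0 4 6 5 1 2), (0 5 6 2) (1 3)*(0 4 5 3 1 6) = (0 3 6 2 4 5) 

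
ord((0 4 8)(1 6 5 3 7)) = 15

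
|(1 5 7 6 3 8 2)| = 7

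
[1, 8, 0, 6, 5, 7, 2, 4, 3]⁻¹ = [2, 0, 6, 8, 7, 4, 3, 5, 1]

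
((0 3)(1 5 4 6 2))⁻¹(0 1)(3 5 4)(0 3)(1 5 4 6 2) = (0 4 6)(3 5)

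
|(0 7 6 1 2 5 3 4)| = 8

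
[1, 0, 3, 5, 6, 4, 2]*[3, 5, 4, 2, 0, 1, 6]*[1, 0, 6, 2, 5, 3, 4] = [3, 2, 6, 0, 4, 1, 5]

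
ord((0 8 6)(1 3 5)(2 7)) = 6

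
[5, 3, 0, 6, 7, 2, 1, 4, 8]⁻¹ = [2, 6, 5, 1, 7, 0, 3, 4, 8]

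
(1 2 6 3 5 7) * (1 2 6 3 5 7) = (1 6 5)(2 3 7)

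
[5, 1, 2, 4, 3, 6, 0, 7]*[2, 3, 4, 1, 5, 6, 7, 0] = [6, 3, 4, 5, 1, 7, 2, 0]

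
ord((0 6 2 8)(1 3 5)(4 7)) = 12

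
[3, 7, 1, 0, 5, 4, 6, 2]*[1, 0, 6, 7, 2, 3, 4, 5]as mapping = [0→7, 1→5, 2→0, 3→1, 4→3, 5→2, 6→4, 7→6]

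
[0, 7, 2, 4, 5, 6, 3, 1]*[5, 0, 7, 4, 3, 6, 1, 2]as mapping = [0→5, 1→2, 2→7, 3→3, 4→6, 5→1, 6→4, 7→0]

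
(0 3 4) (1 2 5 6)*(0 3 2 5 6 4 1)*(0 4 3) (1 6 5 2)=(0 1 2 5 3 6 4) 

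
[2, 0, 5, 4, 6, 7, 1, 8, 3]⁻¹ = [1, 6, 0, 8, 3, 2, 4, 5, 7]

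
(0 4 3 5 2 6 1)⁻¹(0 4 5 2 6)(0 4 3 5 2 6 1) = (1 4 3 2 6)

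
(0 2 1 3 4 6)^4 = (0 4 1)(2 6 3)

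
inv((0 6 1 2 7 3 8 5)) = (0 5 8 3 7 2 1 6)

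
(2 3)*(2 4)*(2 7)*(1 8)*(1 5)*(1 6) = (1 8 5 6)(2 3 4 7)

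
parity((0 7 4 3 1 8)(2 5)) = even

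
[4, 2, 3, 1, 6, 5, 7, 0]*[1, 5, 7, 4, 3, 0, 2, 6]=[3, 7, 4, 5, 2, 0, 6, 1]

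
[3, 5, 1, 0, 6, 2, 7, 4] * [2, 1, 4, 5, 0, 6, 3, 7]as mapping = [0→5, 1→6, 2→1, 3→2, 4→3, 5→4, 6→7, 7→0]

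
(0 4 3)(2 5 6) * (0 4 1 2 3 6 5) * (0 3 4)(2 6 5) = (0 1 6 4 5 2 3)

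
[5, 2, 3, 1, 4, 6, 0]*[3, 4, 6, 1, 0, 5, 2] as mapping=[0→5, 1→6, 2→1, 3→4, 4→0, 5→2, 6→3] 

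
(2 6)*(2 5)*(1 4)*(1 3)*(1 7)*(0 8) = (0 8)(1 4 3 7)(2 6 5)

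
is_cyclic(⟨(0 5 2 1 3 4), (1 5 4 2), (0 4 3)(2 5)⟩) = no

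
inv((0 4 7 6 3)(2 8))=(0 3 6 7 4)(2 8)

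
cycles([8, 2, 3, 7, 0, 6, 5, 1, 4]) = (0 8 4)(1 2 3 7)(5 6)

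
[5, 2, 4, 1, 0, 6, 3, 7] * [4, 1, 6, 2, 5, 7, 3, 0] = [7, 6, 5, 1, 4, 3, 2, 0]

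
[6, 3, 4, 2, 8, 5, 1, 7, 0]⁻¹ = [8, 6, 3, 1, 2, 5, 0, 7, 4]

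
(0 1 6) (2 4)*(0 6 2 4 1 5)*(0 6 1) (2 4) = (0 5 6 1 4 2) 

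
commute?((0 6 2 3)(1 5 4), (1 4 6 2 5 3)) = no:(0 6 2 3)(1 5 4)*(1 4 6 2 5 3) = (0 2 1 3)(5 6), (1 4 6 2 5 3)*(0 6 2 3)(1 5 4) = (0 6 3 5)(2 4)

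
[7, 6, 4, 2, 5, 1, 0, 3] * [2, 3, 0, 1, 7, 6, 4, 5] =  [5, 4, 7, 0, 6, 3, 2, 1]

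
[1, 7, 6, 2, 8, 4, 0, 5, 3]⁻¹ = [6, 0, 3, 8, 5, 7, 2, 1, 4]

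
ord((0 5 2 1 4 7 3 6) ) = 8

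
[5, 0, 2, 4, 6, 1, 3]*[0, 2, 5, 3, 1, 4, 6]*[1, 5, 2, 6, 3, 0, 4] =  [3, 1, 0, 5, 4, 2, 6] 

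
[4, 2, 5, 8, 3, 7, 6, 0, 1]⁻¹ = [7, 8, 1, 4, 0, 2, 6, 5, 3]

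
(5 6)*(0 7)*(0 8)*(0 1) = (0 7 8 1)(5 6)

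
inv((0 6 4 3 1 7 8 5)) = (0 5 8 7 1 3 4 6)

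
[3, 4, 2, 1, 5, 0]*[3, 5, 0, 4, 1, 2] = [4, 1, 0, 5, 2, 3]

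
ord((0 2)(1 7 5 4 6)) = 10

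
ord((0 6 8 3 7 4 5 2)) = 8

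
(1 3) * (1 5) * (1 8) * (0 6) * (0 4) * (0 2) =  (0 6 4 2)(1 3 5 8)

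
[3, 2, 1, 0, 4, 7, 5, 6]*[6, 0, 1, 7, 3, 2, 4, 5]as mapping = [0→7, 1→1, 2→0, 3→6, 4→3, 5→5, 6→2, 7→4]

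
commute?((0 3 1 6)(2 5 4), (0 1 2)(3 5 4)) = no:(0 3 1 6)(2 5 4)*(0 1 2)(3 5 4) = (0 5 3 2 4)(1 6), (0 1 2)(3 5 4)*(0 3 1 6)(2 5 4) = (0 6)(1 5 2 3 4)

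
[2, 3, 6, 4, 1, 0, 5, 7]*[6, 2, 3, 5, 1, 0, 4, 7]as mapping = [0→3, 1→5, 2→4, 3→1, 4→2, 5→6, 6→0, 7→7]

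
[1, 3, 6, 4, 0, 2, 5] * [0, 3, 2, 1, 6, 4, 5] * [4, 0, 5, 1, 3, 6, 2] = [1, 0, 6, 2, 4, 5, 3]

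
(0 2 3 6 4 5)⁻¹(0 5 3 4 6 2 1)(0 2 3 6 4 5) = (0 6 5 4 3 1 2)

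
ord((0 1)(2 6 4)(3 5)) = 6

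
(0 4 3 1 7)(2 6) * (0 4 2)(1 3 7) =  (0 2 6)(4 7)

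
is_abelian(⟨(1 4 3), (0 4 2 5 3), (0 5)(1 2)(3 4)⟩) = no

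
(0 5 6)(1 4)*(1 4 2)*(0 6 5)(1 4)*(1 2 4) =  (1 4 2)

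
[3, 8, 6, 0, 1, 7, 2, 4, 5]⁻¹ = [3, 4, 6, 0, 7, 8, 2, 5, 1]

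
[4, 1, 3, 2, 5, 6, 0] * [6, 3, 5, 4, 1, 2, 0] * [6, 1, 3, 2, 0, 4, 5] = [1, 2, 0, 4, 3, 6, 5]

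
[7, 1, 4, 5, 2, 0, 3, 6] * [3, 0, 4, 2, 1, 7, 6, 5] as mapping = [0→5, 1→0, 2→1, 3→7, 4→4, 5→3, 6→2, 7→6] 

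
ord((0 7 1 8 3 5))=6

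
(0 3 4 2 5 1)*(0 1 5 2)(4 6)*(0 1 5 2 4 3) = (1 5 2 4)(3 6)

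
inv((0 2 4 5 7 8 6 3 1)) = (0 1 3 6 8 7 5 4 2)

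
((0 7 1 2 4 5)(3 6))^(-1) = (0 5 4 2 1 7)(3 6)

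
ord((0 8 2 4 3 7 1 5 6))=9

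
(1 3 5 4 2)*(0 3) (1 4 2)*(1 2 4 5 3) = (0 1) (2 5 4) 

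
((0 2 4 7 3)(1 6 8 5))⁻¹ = (0 3 7 4 2)(1 5 8 6)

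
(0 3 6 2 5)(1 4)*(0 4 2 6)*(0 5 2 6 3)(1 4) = (1 6 3 5)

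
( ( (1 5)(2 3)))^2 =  ()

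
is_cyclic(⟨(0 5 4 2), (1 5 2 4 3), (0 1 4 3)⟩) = no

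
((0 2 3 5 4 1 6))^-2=(0 1 5 2 6 4 3)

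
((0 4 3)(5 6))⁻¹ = (0 3 4)(5 6)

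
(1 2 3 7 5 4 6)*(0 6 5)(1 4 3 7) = (0 6 4 5 3 1 2 7)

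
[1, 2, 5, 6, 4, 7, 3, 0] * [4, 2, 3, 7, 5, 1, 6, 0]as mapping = [0→2, 1→3, 2→1, 3→6, 4→5, 5→0, 6→7, 7→4]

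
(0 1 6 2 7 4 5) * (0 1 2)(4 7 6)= (0 2 6)(1 4 5)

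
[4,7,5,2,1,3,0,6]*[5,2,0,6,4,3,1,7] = [4,7,3,0,2,6,5,1]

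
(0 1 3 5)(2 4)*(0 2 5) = (0 1 3)(2 4 5)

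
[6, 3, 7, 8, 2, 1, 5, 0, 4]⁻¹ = [7, 5, 4, 1, 8, 6, 0, 2, 3]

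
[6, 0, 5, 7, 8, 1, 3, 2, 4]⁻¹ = [1, 5, 7, 6, 8, 2, 0, 3, 4]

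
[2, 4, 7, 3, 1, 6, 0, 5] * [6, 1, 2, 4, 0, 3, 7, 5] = [2, 0, 5, 4, 1, 7, 6, 3]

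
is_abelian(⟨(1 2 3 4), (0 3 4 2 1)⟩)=no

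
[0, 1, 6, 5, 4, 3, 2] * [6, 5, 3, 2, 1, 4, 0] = [6, 5, 0, 4, 1, 2, 3]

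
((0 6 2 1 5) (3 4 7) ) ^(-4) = (0 6 2 1 5) (3 7 4) 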